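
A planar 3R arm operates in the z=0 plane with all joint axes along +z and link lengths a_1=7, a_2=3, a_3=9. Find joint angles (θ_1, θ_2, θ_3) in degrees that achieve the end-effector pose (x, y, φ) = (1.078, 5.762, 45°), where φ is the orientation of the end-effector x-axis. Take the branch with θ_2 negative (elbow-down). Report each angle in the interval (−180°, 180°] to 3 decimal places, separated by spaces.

wrist centre = target − a_3·(cos φ, sin φ) = (-5.2860, -0.6020)
cos θ_2 = (28.3037−7²−3²)/(2·7·3) = -0.7071; θ_2 = -134.9957° (elbow-down)
β = atan2(-0.6020,-5.2860) = -173.5032°; ψ = atan2(-2.1215,4.8788) = -23.5010°
θ_1 = β − ψ = -150.0022°
θ_3 = φ − θ_1 − θ_2 = -30.0021° (wrapped to (-180°,180°])

-150.002 -134.996 -30.002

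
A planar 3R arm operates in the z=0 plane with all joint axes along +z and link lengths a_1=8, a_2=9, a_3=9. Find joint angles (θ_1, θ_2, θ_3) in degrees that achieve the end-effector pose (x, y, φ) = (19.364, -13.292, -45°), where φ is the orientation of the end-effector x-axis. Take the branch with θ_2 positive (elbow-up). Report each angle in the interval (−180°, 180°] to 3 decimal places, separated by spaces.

wrist centre = target − a_3·(cos φ, sin φ) = (13.0000, -6.9280)
cos θ_2 = (216.9987−8²−9²)/(2·8·9) = 0.5000; θ_2 = 60.0006° (elbow-up)
β = atan2(-6.9280,13.0000) = -28.0542°; ψ = atan2(7.7943,12.4999) = 31.9454°
θ_1 = β − ψ = -59.9997°
θ_3 = φ − θ_1 − θ_2 = -45.0009° (wrapped to (-180°,180°])

-60.000 60.001 -45.001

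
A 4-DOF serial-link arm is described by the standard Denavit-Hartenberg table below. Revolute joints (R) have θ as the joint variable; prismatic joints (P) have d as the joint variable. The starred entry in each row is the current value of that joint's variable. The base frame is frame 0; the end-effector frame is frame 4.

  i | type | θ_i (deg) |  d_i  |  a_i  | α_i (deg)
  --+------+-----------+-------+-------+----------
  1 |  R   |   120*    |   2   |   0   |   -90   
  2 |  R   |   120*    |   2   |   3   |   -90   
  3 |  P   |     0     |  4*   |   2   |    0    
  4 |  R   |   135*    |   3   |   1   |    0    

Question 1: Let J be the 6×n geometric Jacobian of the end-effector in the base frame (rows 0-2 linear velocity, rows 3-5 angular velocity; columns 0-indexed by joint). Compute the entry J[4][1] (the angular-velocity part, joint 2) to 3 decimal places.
-0.500

axis z_1 = (-0.8660,-0.5000,0.0000); lever o_n−o_1 = (2.9846,-7.7553,-0.2178)
cross product → J_v[:, 1] = (0.1089,-0.1886,8.2086)
J_ω[:, 1] = z_1
entry J[4][1] = -0.5000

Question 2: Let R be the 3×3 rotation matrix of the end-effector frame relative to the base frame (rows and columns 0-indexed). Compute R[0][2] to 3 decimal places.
End-effector z-axis (col 2 of R) = (0.4330,-0.7500,0.5000)
R[0][2] = 0.4330

0.433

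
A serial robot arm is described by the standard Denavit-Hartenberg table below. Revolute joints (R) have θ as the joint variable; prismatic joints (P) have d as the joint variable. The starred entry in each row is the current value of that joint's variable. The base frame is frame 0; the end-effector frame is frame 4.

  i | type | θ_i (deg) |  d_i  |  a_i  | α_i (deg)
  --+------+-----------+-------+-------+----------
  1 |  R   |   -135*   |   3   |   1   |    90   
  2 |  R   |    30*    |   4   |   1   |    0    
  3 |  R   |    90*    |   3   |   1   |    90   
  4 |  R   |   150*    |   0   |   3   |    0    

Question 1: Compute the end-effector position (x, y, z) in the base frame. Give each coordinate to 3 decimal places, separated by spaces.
-7.895 4.126 2.116

after link 1: o_1 = (-0.7071, -0.7071, 3.0000)
after link 2: o_2 = (-4.1479, 1.5089, 3.5000)
after link 3: o_3 = (-5.9157, 3.9838, 4.3660)
after link 4: o_4 = (-7.8949, 4.1259, 2.1160)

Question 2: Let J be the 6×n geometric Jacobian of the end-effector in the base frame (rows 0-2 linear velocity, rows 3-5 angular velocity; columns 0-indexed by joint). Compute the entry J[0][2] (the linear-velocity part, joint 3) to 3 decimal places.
axis z_2 = (-0.7071,0.7071,0.0000); lever o_n−o_2 = (-3.7470,2.6170,-1.3840)
cross product → J_v[:, 2] = (-0.9786,-0.9786,0.7990)
J_ω[:, 2] = z_2
entry J[0][2] = -0.9786

-0.979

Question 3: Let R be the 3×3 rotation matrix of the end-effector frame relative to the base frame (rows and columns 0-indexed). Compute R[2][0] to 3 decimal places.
-0.750

End-effector x-axis (col 0 of R) = (-0.6597,0.0474,-0.7500)
R[2][0] = -0.7500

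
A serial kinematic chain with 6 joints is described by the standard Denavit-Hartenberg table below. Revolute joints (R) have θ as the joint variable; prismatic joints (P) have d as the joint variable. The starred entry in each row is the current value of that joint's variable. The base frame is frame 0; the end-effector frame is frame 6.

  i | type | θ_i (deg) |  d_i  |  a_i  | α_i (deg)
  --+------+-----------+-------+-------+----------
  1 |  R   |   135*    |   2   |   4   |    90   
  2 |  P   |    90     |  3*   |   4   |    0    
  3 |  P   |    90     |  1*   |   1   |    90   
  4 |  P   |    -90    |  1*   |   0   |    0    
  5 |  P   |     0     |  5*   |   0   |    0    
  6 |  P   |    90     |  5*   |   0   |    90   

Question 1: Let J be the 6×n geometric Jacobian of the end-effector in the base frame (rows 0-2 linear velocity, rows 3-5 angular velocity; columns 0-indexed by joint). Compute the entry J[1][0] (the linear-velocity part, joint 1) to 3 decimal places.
0.707

axis z_0 = ẑ; lever o_n−o_0 = (0.7071,4.9497,17.0000)
cross product → J_v[:, 0] = (-4.9497,0.7071,0.0000)
J_ω[:, 0] = z_0
entry J[1][0] = 0.7071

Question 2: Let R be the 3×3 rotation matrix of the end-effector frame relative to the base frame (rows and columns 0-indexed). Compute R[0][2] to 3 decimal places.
-0.707

End-effector z-axis (col 2 of R) = (-0.7071,-0.7071,0.0000)
R[0][2] = -0.7071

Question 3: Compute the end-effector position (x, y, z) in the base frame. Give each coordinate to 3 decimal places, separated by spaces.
0.707 4.950 17.000

after link 1: o_1 = (-2.8284, 2.8284, 2.0000)
after link 2: o_2 = (-0.7071, 4.9497, 6.0000)
after link 3: o_3 = (0.7071, 4.9497, 6.0000)
after link 4: o_4 = (0.7071, 4.9497, 7.0000)
after link 5: o_5 = (0.7071, 4.9497, 12.0000)
after link 6: o_6 = (0.7071, 4.9497, 17.0000)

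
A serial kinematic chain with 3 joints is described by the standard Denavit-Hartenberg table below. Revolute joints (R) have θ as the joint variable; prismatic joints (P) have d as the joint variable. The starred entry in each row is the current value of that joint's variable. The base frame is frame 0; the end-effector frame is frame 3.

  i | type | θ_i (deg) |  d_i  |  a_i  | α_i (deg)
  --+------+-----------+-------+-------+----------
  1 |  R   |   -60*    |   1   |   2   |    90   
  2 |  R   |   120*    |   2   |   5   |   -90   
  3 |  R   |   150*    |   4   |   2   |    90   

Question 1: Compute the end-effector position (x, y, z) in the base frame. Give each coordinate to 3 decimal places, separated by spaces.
after link 1: o_1 = (1.0000, -1.7321, 1.0000)
after link 2: o_2 = (-1.9821, -0.5670, 5.3301)
after link 3: o_3 = (-2.4151, 2.1830, 1.8301)

-2.415 2.183 1.830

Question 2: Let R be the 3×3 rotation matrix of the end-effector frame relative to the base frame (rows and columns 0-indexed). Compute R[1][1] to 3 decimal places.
0.750

End-effector y-axis (col 1 of R) = (-0.4330,0.7500,-0.5000)
R[1][1] = 0.7500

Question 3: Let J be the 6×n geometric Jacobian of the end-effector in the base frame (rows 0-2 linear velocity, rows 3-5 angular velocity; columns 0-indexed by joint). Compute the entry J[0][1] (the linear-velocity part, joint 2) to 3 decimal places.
axis z_1 = (-0.8660,-0.5000,0.0000); lever o_n−o_1 = (-3.4151,3.9151,0.8301)
cross product → J_v[:, 1] = (-0.4151,0.7189,-5.0981)
J_ω[:, 1] = z_1
entry J[0][1] = -0.4151

-0.415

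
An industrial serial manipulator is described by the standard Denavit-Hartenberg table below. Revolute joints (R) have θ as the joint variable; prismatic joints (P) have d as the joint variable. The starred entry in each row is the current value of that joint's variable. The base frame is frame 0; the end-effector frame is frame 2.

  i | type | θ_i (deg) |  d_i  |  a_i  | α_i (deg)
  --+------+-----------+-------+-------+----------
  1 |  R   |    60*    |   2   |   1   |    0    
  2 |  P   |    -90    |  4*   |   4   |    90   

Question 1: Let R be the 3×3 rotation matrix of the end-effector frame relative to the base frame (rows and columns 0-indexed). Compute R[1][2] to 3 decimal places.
End-effector z-axis (col 2 of R) = (-0.5000,-0.8660,0.0000)
R[1][2] = -0.8660

-0.866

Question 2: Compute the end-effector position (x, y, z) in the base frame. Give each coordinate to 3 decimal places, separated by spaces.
3.964 -1.134 6.000

after link 1: o_1 = (0.5000, 0.8660, 2.0000)
after link 2: o_2 = (3.9641, -1.1340, 6.0000)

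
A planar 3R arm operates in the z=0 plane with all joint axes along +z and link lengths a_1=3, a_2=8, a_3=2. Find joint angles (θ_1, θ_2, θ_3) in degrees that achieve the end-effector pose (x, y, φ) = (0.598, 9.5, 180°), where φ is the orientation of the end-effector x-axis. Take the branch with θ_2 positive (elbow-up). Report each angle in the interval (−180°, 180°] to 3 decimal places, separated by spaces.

30.000 60.001 89.999

wrist centre = target − a_3·(cos φ, sin φ) = (2.5980, 9.5000)
cos θ_2 = (96.9996−3²−8²)/(2·3·8) = 0.5000; θ_2 = 60.0005° (elbow-up)
β = atan2(9.5000,2.5980) = 74.7051°; ψ = atan2(6.9282,6.9999) = 44.7051°
θ_1 = β − ψ = 30.0000°
θ_3 = φ − θ_1 − θ_2 = 89.9995° (wrapped to (-180°,180°])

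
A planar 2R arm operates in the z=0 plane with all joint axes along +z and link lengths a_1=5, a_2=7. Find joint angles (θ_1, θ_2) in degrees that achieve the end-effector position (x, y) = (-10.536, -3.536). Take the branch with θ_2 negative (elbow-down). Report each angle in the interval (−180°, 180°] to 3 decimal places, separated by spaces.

-135.008 -44.985

cos θ_2 = (123.5106−5²−7²)/(2·5·7) = 0.7073; θ_2 = -44.9848° (elbow-down)
β = atan2(-3.5360,-10.5360) = -161.4477°; ψ = atan2(-4.9484,9.9511) = -26.4401°
θ_1 = β − ψ = -135.0076°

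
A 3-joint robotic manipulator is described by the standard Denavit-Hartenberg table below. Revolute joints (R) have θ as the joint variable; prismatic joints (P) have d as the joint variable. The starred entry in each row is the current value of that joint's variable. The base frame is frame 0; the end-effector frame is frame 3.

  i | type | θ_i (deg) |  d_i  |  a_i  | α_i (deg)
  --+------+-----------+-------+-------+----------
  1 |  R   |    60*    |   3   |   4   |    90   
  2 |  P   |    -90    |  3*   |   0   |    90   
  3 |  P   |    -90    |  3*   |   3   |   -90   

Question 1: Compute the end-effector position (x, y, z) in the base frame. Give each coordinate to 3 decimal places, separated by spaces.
0.500 0.866 3.000

after link 1: o_1 = (2.0000, 3.4641, 3.0000)
after link 2: o_2 = (4.5981, 1.9641, 3.0000)
after link 3: o_3 = (0.5000, 0.8660, 3.0000)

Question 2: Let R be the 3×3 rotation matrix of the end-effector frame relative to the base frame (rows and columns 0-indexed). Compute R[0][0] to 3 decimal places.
-0.866

End-effector x-axis (col 0 of R) = (-0.8660,0.5000,-0.0000)
R[0][0] = -0.8660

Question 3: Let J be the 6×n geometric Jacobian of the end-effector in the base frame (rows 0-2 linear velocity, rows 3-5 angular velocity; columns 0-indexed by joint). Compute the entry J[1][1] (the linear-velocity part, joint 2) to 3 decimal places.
-0.500

prismatic axis z_1 = (0.8660,-0.5000,0.0000)
J_v[:, 1] = z_1; J_ω[:, 1] = (0,0,0)
entry J[1][1] = -0.5000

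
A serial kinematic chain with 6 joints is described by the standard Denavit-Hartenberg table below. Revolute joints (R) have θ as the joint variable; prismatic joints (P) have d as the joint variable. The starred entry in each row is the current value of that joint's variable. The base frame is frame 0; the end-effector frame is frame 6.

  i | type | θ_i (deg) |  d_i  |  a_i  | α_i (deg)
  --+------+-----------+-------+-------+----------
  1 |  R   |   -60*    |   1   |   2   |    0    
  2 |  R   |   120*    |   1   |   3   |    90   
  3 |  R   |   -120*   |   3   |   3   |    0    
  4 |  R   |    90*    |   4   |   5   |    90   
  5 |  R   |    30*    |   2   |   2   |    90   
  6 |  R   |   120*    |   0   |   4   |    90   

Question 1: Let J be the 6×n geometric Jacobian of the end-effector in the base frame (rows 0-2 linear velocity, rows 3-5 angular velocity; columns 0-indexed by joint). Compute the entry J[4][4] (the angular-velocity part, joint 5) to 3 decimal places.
-0.433

axis z_4 = (-0.2500,-0.4330,-0.8660); lever o_n−o_4 = (-1.3660,-2.3660,-4.7321)
cross product → J_v[:, 4] = (0.0000,-0.0000,0.0000)
J_ω[:, 4] = z_4
entry J[4][4] = -0.4330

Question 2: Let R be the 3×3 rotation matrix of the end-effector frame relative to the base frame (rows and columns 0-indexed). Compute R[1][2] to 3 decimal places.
End-effector z-axis (col 2 of R) = (0.5748,0.1295,-0.8080)
R[1][2] = 0.1295

0.129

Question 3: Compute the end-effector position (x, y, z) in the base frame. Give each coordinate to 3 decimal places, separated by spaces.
after link 1: o_1 = (1.0000, -1.7321, 1.0000)
after link 2: o_2 = (2.5000, 0.8660, 2.0000)
after link 3: o_3 = (4.3481, -1.9330, -0.5981)
after link 4: o_4 = (9.9772, -0.1830, -3.0981)
after link 5: o_5 = (11.0933, -0.2500, -5.6962)
after link 6: o_6 = (8.6112, -2.5490, -7.8301)

8.611 -2.549 -7.830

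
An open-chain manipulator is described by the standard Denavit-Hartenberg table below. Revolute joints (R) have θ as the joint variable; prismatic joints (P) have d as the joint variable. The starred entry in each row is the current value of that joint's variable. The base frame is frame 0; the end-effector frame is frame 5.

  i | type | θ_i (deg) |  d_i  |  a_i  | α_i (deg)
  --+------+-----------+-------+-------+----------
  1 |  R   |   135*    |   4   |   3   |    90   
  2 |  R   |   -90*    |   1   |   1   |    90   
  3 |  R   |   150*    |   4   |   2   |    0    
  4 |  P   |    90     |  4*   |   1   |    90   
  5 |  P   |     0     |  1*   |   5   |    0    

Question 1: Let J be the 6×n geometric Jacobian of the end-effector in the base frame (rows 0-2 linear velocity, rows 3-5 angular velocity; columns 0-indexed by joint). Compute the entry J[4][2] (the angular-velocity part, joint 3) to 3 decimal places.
-0.707

axis z_2 = (0.7071,-0.7071,-0.0000); lever o_n−o_2 = (3.0433,-8.2704,5.5981)
cross product → J_v[:, 2] = (-3.9584,-3.9584,-3.6962)
J_ω[:, 2] = z_2
entry J[4][2] = -0.7071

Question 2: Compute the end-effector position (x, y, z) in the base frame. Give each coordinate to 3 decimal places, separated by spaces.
1.629 -5.442 8.598

after link 1: o_1 = (-2.1213, 2.1213, 4.0000)
after link 2: o_2 = (-1.4142, 2.8284, 3.0000)
after link 3: o_3 = (2.1213, 0.7071, 4.7321)
after link 4: o_4 = (4.3374, -2.7337, 5.2321)
after link 5: o_5 = (1.6291, -5.4420, 8.5981)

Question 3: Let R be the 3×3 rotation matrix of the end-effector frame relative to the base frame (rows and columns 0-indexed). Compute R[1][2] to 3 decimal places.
End-effector z-axis (col 2 of R) = (0.3536,0.3536,0.8660)
R[1][2] = 0.3536

0.354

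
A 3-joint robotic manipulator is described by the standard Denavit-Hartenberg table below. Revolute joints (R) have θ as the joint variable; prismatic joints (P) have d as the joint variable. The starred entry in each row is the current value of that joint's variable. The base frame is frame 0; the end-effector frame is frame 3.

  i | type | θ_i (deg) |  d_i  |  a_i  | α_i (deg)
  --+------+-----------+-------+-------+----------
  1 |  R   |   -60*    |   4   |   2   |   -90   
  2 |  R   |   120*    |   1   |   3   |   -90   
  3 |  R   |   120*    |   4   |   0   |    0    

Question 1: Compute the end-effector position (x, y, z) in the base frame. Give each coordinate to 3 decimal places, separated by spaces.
after link 1: o_1 = (1.0000, -1.7321, 4.0000)
after link 2: o_2 = (1.1160, 0.0670, 1.4019)
after link 3: o_3 = (-0.6160, 3.0670, 3.4019)

-0.616 3.067 3.402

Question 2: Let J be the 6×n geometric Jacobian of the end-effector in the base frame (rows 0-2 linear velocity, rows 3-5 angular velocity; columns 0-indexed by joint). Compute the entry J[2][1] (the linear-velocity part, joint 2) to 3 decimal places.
axis z_1 = (0.8660,0.5000,0.0000); lever o_n−o_1 = (-1.6160,4.7990,-0.5981)
cross product → J_v[:, 1] = (-0.2990,0.5179,4.9641)
J_ω[:, 1] = z_1
entry J[2][1] = 4.9641

4.964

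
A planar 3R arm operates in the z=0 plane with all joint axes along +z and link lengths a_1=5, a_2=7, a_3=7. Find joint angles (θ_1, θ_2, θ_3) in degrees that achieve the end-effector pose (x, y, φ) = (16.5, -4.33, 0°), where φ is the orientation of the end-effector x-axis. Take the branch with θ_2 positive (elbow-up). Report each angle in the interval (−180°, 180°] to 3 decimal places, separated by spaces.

-60.000 60.001 -0.001

wrist centre = target − a_3·(cos φ, sin φ) = (9.5000, -4.3300)
cos θ_2 = (108.9989−5²−7²)/(2·5·7) = 0.5000; θ_2 = 60.0010° (elbow-up)
β = atan2(-4.3300,9.5000) = -24.5030°; ψ = atan2(6.0622,8.4999) = 35.4970°
θ_1 = β − ψ = -60.0000°
θ_3 = φ − θ_1 − θ_2 = -0.0010° (wrapped to (-180°,180°])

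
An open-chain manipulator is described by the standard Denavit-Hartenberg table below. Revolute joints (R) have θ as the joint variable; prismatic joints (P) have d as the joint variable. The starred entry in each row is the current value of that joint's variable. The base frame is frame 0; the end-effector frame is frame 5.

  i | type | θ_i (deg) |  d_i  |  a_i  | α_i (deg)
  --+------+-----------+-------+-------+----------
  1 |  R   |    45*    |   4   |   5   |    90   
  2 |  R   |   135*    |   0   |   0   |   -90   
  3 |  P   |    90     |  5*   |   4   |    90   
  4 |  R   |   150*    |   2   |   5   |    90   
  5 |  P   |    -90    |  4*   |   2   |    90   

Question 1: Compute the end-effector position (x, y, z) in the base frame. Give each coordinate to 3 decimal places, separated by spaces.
after link 1: o_1 = (3.5355, 3.5355, 4.0000)
after link 2: o_2 = (3.5355, 3.5355, 4.0000)
after link 3: o_3 = (-1.7929, 3.8640, 0.4645)
after link 4: o_4 = (-0.9810, -1.4479, 0.1109)
after link 5: o_5 = (-3.1273, -0.7657, -3.7528)

-3.127 -0.766 -3.753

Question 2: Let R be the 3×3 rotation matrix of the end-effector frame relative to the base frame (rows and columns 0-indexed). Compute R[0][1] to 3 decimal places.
-0.787

End-effector y-axis (col 1 of R) = (-0.7866,-0.0795,-0.6124)
R[0][1] = -0.7866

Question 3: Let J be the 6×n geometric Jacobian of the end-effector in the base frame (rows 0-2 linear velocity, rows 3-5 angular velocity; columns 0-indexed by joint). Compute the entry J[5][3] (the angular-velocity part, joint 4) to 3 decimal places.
axis z_3 = (-0.5000,-0.5000,0.7071); lever o_n−o_3 = (-1.3344,-4.6297,-4.2173)
cross product → J_v[:, 3] = (5.3823,-3.0522,1.6476)
J_ω[:, 3] = z_3
entry J[5][3] = 0.7071

0.707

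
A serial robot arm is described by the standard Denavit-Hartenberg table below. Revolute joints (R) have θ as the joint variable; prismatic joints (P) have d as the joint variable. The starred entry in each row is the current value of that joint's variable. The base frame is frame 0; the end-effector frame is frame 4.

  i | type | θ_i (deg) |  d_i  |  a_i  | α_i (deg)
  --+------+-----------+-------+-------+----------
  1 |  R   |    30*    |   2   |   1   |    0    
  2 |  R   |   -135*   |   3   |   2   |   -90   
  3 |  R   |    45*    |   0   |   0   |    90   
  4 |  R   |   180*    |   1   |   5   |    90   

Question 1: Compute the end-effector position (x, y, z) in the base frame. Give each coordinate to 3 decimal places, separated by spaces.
1.080 1.300 9.243

after link 1: o_1 = (0.8660, 0.5000, 2.0000)
after link 2: o_2 = (0.3484, -1.4319, 5.0000)
after link 3: o_3 = (0.3484, -1.4319, 5.0000)
after link 4: o_4 = (1.0804, 1.3002, 9.2426)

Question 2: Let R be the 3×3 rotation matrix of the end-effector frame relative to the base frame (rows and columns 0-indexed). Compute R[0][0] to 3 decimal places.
0.183

End-effector x-axis (col 0 of R) = (0.1830,0.6830,0.7071)
R[0][0] = 0.1830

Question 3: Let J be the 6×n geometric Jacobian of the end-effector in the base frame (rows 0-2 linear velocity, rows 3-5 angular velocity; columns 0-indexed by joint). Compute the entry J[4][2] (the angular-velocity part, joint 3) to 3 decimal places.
axis z_2 = (0.9659,-0.2588,0.0000); lever o_n−o_2 = (0.7321,2.7321,4.2426)
cross product → J_v[:, 2] = (-1.0981,-4.0981,2.8284)
J_ω[:, 2] = z_2
entry J[4][2] = -0.2588

-0.259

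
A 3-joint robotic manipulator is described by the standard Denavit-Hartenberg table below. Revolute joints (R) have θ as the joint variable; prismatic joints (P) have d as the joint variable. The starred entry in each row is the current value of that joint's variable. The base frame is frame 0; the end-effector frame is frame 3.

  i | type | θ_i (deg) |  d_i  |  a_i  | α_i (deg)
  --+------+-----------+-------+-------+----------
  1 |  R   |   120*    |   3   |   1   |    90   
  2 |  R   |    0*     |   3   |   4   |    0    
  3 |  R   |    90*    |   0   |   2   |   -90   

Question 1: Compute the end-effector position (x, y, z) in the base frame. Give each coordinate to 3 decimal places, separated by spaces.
after link 1: o_1 = (-0.5000, 0.8660, 3.0000)
after link 2: o_2 = (0.0981, 5.8301, 3.0000)
after link 3: o_3 = (0.0981, 5.8301, 5.0000)

0.098 5.830 5.000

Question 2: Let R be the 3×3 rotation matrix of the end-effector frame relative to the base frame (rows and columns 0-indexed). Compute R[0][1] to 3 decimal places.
End-effector y-axis (col 1 of R) = (-0.8660,-0.5000,-0.0000)
R[0][1] = -0.8660

-0.866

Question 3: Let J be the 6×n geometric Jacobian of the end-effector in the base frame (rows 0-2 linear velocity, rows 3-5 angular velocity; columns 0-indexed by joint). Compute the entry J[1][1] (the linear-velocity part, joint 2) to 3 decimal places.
axis z_1 = (0.8660,0.5000,0.0000); lever o_n−o_1 = (0.5981,4.9641,2.0000)
cross product → J_v[:, 1] = (1.0000,-1.7321,4.0000)
J_ω[:, 1] = z_1
entry J[1][1] = -1.7321

-1.732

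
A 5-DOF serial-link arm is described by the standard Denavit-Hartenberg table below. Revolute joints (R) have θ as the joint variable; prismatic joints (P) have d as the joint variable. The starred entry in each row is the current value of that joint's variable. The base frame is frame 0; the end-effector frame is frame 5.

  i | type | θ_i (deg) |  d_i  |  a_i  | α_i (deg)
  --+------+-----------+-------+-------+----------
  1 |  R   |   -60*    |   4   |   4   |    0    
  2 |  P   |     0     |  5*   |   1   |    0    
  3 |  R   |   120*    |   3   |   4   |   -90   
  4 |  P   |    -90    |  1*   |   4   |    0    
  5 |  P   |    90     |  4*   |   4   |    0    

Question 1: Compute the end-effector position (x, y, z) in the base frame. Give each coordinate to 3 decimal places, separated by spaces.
2.170 5.098 16.000

after link 1: o_1 = (2.0000, -3.4641, 4.0000)
after link 2: o_2 = (2.5000, -4.3301, 9.0000)
after link 3: o_3 = (4.5000, -0.8660, 12.0000)
after link 4: o_4 = (3.6340, -0.3660, 16.0000)
after link 5: o_5 = (2.1699, 5.0981, 16.0000)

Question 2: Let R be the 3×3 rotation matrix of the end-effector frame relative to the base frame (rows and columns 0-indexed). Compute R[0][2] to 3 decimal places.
End-effector z-axis (col 2 of R) = (-0.8660,0.5000,0.0000)
R[0][2] = -0.8660

-0.866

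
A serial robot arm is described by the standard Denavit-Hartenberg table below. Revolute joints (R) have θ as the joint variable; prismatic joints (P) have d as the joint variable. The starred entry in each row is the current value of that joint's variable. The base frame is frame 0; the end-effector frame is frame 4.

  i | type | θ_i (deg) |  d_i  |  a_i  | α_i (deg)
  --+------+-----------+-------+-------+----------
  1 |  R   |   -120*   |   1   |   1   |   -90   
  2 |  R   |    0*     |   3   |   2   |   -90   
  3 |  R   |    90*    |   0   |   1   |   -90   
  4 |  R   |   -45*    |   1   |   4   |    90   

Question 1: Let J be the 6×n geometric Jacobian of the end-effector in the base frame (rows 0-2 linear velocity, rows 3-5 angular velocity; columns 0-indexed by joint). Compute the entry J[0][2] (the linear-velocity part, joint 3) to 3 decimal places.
2.780

axis z_2 = (0.0000,-0.0000,-1.0000); lever o_n−o_2 = (-2.8155,2.7802,-2.8284)
cross product → J_v[:, 2] = (2.7802,2.8155,0.0000)
J_ω[:, 2] = z_2
entry J[0][2] = 2.7802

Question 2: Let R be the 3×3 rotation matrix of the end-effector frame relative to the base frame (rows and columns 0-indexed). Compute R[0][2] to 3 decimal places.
End-effector z-axis (col 2 of R) = (0.6124,-0.3536,-0.7071)
R[0][2] = 0.6124

0.612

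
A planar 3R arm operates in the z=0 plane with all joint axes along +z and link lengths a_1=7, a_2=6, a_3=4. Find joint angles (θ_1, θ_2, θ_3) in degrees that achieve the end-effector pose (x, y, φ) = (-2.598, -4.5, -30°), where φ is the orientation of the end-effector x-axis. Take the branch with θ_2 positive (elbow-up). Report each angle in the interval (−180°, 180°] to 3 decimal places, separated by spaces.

wrist centre = target − a_3·(cos φ, sin φ) = (-6.0621, -2.5000)
cos θ_2 = (42.9991−7²−6²)/(2·7·6) = -0.5000; θ_2 = 120.0007° (elbow-up)
β = atan2(-2.5000,-6.0621) = -157.5888°; ψ = atan2(5.1961,3.9999) = 52.4112°
θ_1 = β − ψ = -210.0000°
θ_3 = φ − θ_1 − θ_2 = 59.9993° (wrapped to (-180°,180°])

150.000 120.001 59.999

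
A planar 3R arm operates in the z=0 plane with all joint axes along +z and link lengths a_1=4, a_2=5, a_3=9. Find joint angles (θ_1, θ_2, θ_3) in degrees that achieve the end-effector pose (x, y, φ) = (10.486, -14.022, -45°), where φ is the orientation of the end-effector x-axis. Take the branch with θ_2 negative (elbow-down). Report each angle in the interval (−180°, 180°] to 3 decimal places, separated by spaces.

wrist centre = target − a_3·(cos φ, sin φ) = (4.1220, -7.6580)
cos θ_2 = (75.6368−4²−5²)/(2·4·5) = 0.8659; θ_2 = -30.0122° (elbow-down)
β = atan2(-7.6580,4.1220) = -61.7081°; ψ = atan2(-2.5009,8.3296) = -16.7121°
θ_1 = β − ψ = -44.9959°
θ_3 = φ − θ_1 − θ_2 = 30.0081° (wrapped to (-180°,180°])

-44.996 -30.012 30.008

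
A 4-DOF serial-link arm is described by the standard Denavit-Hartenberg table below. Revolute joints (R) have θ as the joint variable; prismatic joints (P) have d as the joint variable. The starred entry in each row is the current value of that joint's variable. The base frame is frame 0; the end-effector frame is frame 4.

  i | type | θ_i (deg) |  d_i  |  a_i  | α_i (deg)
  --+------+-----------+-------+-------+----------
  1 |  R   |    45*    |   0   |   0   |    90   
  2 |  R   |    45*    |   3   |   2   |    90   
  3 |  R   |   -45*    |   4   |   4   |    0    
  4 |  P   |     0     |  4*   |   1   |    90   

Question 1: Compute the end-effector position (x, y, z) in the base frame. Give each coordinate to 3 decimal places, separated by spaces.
after link 1: o_1 = (0.0000, 0.0000, 0.0000)
after link 2: o_2 = (3.1213, -1.1213, 1.4142)
after link 3: o_3 = (4.5355, 4.2929, 0.5858)
after link 4: o_4 = (6.3891, 7.1464, -1.7426)

6.389 7.146 -1.743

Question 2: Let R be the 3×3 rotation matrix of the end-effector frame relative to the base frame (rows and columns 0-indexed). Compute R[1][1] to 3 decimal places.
End-effector y-axis (col 1 of R) = (0.5000,0.5000,-0.7071)
R[1][1] = 0.5000

0.500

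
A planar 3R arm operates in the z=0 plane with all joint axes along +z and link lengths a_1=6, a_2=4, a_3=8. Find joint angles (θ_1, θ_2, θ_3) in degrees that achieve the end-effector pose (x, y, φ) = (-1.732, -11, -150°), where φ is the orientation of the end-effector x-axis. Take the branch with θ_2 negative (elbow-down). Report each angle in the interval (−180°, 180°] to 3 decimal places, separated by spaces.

wrist centre = target − a_3·(cos φ, sin φ) = (5.1962, -7.0000)
cos θ_2 = (76.0005−6²−4²)/(2·6·4) = 0.5000; θ_2 = -59.9993° (elbow-down)
β = atan2(-7.0000,5.1962) = -53.4130°; ψ = atan2(-3.4641,8.0000) = -23.4130°
θ_1 = β − ψ = -30.0000°
θ_3 = φ − θ_1 − θ_2 = -60.0007° (wrapped to (-180°,180°])

-30.000 -59.999 -60.001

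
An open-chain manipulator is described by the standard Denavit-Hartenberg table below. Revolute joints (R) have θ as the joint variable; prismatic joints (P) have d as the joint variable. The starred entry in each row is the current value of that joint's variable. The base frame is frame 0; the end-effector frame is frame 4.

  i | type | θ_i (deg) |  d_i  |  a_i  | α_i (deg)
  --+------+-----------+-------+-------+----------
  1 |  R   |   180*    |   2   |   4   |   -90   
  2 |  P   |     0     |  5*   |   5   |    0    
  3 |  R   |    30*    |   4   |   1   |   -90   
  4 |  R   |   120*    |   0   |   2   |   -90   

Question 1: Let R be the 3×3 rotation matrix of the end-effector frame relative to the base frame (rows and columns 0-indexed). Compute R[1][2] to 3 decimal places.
End-effector z-axis (col 2 of R) = (0.7500,-0.5000,0.4330)
R[1][2] = -0.5000

-0.500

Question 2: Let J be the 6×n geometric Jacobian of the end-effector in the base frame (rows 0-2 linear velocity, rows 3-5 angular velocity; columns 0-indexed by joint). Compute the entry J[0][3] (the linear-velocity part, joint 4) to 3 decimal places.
axis z_3 = (0.5000,-0.0000,-0.8660); lever o_n−o_3 = (0.8660,1.7321,0.5000)
cross product → J_v[:, 3] = (1.5000,-1.0000,0.8660)
J_ω[:, 3] = z_3
entry J[0][3] = 1.5000

1.500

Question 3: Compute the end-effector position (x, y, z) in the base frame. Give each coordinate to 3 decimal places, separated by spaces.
after link 1: o_1 = (-4.0000, 0.0000, 2.0000)
after link 2: o_2 = (-9.0000, -5.0000, 2.0000)
after link 3: o_3 = (-9.8660, -9.0000, 1.5000)
after link 4: o_4 = (-9.0000, -7.2679, 2.0000)

-9.000 -7.268 2.000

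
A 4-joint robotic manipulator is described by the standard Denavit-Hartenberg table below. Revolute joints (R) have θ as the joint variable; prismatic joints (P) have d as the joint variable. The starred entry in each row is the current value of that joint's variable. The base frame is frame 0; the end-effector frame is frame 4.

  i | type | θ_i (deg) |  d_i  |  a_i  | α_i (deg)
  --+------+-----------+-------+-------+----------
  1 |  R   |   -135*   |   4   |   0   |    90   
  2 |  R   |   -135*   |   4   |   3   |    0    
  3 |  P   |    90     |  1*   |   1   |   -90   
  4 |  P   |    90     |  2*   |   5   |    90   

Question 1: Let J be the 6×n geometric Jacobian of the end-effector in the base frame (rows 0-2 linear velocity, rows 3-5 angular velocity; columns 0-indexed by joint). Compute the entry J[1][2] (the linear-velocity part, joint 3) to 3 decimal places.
0.707

prismatic axis z_2 = (-0.7071,0.7071,0.0000)
J_v[:, 2] = z_2; J_ω[:, 2] = (0,0,0)
entry J[1][2] = 0.7071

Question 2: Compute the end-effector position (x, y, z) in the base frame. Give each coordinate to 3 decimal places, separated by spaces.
after link 1: o_1 = (0.0000, 0.0000, 4.0000)
after link 2: o_2 = (-1.3284, 4.3284, 1.8787)
after link 3: o_3 = (-2.5355, 4.5355, 1.1716)
after link 4: o_4 = (-0.0000, -0.0000, 2.5858)

-0.000 -0.000 2.586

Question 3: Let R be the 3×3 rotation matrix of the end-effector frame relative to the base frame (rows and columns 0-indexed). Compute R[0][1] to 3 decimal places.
End-effector y-axis (col 1 of R) = (-0.5000,-0.5000,0.7071)
R[0][1] = -0.5000

-0.500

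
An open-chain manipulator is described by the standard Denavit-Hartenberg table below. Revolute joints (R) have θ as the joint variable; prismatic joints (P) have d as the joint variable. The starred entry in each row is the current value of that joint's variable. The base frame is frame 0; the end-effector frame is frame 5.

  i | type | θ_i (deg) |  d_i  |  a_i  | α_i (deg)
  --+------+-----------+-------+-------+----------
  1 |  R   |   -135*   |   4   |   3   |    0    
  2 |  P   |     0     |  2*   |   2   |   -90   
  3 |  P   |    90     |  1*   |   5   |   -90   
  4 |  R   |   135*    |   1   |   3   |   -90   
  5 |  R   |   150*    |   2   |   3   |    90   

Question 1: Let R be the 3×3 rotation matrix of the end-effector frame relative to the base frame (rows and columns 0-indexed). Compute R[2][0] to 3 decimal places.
End-effector x-axis (col 0 of R) = (0.0795,-0.7866,-0.6124)
R[2][0] = -0.6124

-0.612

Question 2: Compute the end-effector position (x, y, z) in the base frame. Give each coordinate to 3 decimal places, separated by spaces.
after link 1: o_1 = (-2.1213, -2.1213, 4.0000)
after link 2: o_2 = (-3.5355, -3.5355, 6.0000)
after link 3: o_3 = (-2.8284, -4.2426, 1.0000)
after link 4: o_4 = (-3.6213, -2.0355, 3.1213)
after link 5: o_5 = (-2.3829, -5.3952, 2.6984)

-2.383 -5.395 2.698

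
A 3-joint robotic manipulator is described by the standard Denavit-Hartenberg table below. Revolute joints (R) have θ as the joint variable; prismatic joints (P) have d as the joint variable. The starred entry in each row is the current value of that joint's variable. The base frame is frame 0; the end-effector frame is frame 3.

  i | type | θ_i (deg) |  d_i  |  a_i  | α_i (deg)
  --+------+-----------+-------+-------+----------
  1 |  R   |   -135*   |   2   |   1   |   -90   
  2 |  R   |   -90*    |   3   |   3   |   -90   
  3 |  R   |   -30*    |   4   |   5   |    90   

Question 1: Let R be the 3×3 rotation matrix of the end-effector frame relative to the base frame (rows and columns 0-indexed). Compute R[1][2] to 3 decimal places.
-0.612

End-effector z-axis (col 2 of R) = (0.6124,-0.6124,-0.5000)
R[1][2] = -0.6124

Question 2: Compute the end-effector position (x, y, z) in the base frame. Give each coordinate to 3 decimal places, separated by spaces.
0.354 -7.425 9.330

after link 1: o_1 = (-0.7071, -0.7071, 2.0000)
after link 2: o_2 = (1.4142, -2.8284, 5.0000)
after link 3: o_3 = (0.3536, -7.4246, 9.3301)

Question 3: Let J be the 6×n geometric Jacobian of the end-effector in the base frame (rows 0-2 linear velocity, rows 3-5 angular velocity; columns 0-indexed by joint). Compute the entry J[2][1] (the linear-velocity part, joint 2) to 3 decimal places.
-4.000

axis z_1 = (0.7071,-0.7071,0.0000); lever o_n−o_1 = (1.0607,-6.7175,7.3301)
cross product → J_v[:, 1] = (-5.1832,-5.1832,-4.0000)
J_ω[:, 1] = z_1
entry J[2][1] = -4.0000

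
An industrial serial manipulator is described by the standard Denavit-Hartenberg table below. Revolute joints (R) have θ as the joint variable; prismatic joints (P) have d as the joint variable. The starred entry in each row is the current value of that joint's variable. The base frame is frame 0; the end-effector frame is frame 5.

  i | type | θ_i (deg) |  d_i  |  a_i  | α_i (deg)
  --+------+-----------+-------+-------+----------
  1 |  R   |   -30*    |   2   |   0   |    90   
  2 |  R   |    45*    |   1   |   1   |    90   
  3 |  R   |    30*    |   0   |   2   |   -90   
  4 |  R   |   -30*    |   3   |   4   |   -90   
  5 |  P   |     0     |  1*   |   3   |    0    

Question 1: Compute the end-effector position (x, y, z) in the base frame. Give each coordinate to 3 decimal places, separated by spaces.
1.908 -10.200 5.027

after link 1: o_1 = (0.0000, 0.0000, 2.0000)
after link 2: o_2 = (0.1124, -1.2196, 2.7071)
after link 3: o_3 = (0.6730, -2.6980, 3.9319)
after link 4: o_4 = (0.6513, -7.6854, 3.5783)
after link 5: o_5 = (1.9080, -10.1997, 5.0272)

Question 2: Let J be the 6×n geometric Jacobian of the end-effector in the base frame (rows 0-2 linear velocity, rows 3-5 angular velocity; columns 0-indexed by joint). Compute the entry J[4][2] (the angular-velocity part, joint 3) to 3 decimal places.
axis z_2 = (0.6124,-0.3536,-0.7071); lever o_n−o_2 = (1.7956,-8.9801,2.3201)
cross product → J_v[:, 2] = (-7.1701,-2.6904,-4.8643)
J_ω[:, 2] = z_2
entry J[4][2] = -0.3536

-0.354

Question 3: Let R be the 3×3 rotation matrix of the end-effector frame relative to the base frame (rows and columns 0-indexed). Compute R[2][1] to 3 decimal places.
End-effector y-axis (col 1 of R) = (0.7392,0.5732,0.3536)
R[2][1] = 0.3536

0.354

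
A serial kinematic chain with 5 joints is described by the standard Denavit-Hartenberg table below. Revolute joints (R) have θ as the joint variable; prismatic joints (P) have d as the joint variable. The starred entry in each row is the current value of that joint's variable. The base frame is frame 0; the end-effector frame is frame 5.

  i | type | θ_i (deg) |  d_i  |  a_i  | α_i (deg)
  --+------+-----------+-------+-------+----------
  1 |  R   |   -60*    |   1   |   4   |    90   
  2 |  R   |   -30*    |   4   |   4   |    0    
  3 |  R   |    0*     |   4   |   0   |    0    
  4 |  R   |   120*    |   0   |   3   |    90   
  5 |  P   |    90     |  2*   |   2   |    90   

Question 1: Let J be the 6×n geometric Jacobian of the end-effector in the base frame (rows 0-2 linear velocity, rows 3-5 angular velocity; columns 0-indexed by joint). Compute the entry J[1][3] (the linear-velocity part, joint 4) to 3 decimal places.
axis z_3 = (-0.8660,-0.5000,0.0000); lever o_n−o_3 = (-0.7321,-2.7321,3.0000)
cross product → J_v[:, 3] = (-1.5000,2.5981,2.0000)
J_ω[:, 3] = z_3
entry J[1][3] = 2.5981

2.598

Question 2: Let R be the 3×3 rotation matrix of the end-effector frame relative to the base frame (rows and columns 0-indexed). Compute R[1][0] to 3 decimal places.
End-effector x-axis (col 0 of R) = (-0.8660,-0.5000,0.0000)
R[1][0] = -0.5000

-0.500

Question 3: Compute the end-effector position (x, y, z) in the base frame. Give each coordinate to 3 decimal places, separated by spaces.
after link 1: o_1 = (2.0000, -3.4641, 1.0000)
after link 2: o_2 = (0.2679, -8.4641, -1.0000)
after link 3: o_3 = (-3.1962, -10.4641, -1.0000)
after link 4: o_4 = (-3.1962, -10.4641, 2.0000)
after link 5: o_5 = (-3.9282, -13.1962, 2.0000)

-3.928 -13.196 2.000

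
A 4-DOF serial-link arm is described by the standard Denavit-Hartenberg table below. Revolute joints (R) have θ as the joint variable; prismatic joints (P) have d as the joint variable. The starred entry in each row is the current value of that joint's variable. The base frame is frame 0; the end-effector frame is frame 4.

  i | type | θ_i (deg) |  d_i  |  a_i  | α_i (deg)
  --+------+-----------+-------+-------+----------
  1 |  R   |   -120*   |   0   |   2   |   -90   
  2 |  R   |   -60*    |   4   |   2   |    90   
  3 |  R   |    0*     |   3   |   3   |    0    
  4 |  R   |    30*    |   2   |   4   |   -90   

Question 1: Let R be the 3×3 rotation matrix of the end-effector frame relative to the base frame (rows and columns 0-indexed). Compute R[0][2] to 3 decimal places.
0.875

End-effector z-axis (col 2 of R) = (0.8750,-0.2165,-0.4330)
R[0][2] = 0.8750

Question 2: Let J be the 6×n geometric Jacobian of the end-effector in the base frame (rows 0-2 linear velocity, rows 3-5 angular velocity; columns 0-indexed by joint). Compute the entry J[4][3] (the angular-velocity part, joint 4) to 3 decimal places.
0.750

axis z_3 = (0.4330,0.7500,0.5000); lever o_n−o_3 = (1.7321,-1.0000,4.0000)
cross product → J_v[:, 3] = (3.5000,-0.8660,-1.7321)
J_ω[:, 3] = z_3
entry J[4][3] = 0.7500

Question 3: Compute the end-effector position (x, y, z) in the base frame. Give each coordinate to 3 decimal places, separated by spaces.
after link 1: o_1 = (-1.0000, -1.7321, 0.0000)
after link 2: o_2 = (1.9641, -4.5981, 1.7321)
after link 3: o_3 = (2.5131, -3.6471, 5.8301)
after link 4: o_4 = (4.2452, -4.6471, 9.8301)

4.245 -4.647 9.830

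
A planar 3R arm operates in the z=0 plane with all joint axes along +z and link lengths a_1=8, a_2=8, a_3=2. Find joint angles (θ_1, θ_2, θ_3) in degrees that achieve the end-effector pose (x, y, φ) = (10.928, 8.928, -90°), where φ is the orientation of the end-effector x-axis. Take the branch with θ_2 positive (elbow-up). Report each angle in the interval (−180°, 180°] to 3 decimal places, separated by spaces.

29.996 30.008 -150.004

wrist centre = target − a_3·(cos φ, sin φ) = (10.9280, 10.9280)
cos θ_2 = (238.8424−8²−8²)/(2·8·8) = 0.8660; θ_2 = 30.0080° (elbow-up)
β = atan2(10.9280,10.9280) = 45.0000°; ψ = atan2(4.0010,14.9276) = 15.0040°
θ_1 = β − ψ = 29.9960°
θ_3 = φ − θ_1 − θ_2 = -150.0040° (wrapped to (-180°,180°])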